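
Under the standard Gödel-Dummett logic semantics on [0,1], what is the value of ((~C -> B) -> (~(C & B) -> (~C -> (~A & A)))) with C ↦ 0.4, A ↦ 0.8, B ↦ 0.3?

1.00

~C: Gödel ¬ of 0.4 = 0 (operand ≠ 0)
(~C -> B): 0 ≤ 0.3, so result = 1
(C & B) = min(0.4, 0.3) = 0.3
~(C & B): Gödel ¬ of 0.3 = 0 (operand ≠ 0)
~C: Gödel ¬ of 0.4 = 0 (operand ≠ 0)
~A: Gödel ¬ of 0.8 = 0 (operand ≠ 0)
(~A & A) = min(0, 0.8) = 0
(~C -> (~A & A)): 0 ≤ 0, so result = 1
(~(C & B) -> (~C -> (~A & A))): 0 ≤ 1, so result = 1
((~C -> B) -> (~(C & B) -> (~C -> (~A & A)))): 1 ≤ 1, so result = 1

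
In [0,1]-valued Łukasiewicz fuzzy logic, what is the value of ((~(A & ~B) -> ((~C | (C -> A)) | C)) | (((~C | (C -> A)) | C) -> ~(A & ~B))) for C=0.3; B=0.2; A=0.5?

~B: Łukasiewicz ¬ gives 1 − 0.2 = 0.8
(A & ~B) = min(0.5, 0.8) = 0.5
~(A & ~B): Łukasiewicz ¬ gives 1 − 0.5 = 0.5
~C: Łukasiewicz ¬ gives 1 − 0.3 = 0.7
(C -> A): min(1, 1 − 0.3 + 0.5) = 1
(~C | (C -> A)) = max(0.7, 1) = 1
((~C | (C -> A)) | C) = max(1, 0.3) = 1
(~(A & ~B) -> ((~C | (C -> A)) | C)): min(1, 1 − 0.5 + 1) = 1
~C: Łukasiewicz ¬ gives 1 − 0.3 = 0.7
(C -> A): min(1, 1 − 0.3 + 0.5) = 1
(~C | (C -> A)) = max(0.7, 1) = 1
((~C | (C -> A)) | C) = max(1, 0.3) = 1
~B: Łukasiewicz ¬ gives 1 − 0.2 = 0.8
(A & ~B) = min(0.5, 0.8) = 0.5
~(A & ~B): Łukasiewicz ¬ gives 1 − 0.5 = 0.5
(((~C | (C -> A)) | C) -> ~(A & ~B)): min(1, 1 − 1 + 0.5) = 0.5
((~(A & ~B) -> ((~C | (C -> A)) | C)) | (((~C | (C -> A)) | C) -> ~(A & ~B))) = max(1, 0.5) = 1

1.00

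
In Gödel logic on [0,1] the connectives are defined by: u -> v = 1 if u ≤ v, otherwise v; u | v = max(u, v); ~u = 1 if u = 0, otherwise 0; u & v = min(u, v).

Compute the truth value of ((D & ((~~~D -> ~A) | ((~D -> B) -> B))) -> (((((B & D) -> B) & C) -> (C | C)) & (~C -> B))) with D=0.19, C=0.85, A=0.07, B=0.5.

1.00

~D: Gödel ¬ of 0.19 = 0 (operand ≠ 0)
~~D: Gödel ¬ of 0 = 1 (operand is 0)
~~~D: Gödel ¬ of 1 = 0 (operand ≠ 0)
~A: Gödel ¬ of 0.07 = 0 (operand ≠ 0)
(~~~D -> ~A): 0 ≤ 0, so result = 1
~D: Gödel ¬ of 0.19 = 0 (operand ≠ 0)
(~D -> B): 0 ≤ 0.5, so result = 1
((~D -> B) -> B): 1 > 0.5, so result = 0.5
((~~~D -> ~A) | ((~D -> B) -> B)) = max(1, 0.5) = 1
(D & ((~~~D -> ~A) | ((~D -> B) -> B))) = min(0.19, 1) = 0.19
(B & D) = min(0.5, 0.19) = 0.19
((B & D) -> B): 0.19 ≤ 0.5, so result = 1
(((B & D) -> B) & C) = min(1, 0.85) = 0.85
(C | C) = max(0.85, 0.85) = 0.85
((((B & D) -> B) & C) -> (C | C)): 0.85 ≤ 0.85, so result = 1
~C: Gödel ¬ of 0.85 = 0 (operand ≠ 0)
(~C -> B): 0 ≤ 0.5, so result = 1
(((((B & D) -> B) & C) -> (C | C)) & (~C -> B)) = min(1, 1) = 1
((D & ((~~~D -> ~A) | ((~D -> B) -> B))) -> (((((B & D) -> B) & C) -> (C | C)) & (~C -> B))): 0.19 ≤ 1, so result = 1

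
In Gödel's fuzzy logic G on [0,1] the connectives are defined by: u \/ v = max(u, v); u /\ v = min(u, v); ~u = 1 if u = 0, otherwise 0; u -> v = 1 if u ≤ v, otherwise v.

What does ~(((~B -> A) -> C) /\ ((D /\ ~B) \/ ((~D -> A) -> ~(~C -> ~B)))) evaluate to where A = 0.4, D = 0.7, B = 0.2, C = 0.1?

1.00

~B: Gödel ¬ of 0.2 = 0 (operand ≠ 0)
(~B -> A): 0 ≤ 0.4, so result = 1
((~B -> A) -> C): 1 > 0.1, so result = 0.1
~B: Gödel ¬ of 0.2 = 0 (operand ≠ 0)
(D /\ ~B) = min(0.7, 0) = 0
~D: Gödel ¬ of 0.7 = 0 (operand ≠ 0)
(~D -> A): 0 ≤ 0.4, so result = 1
~C: Gödel ¬ of 0.1 = 0 (operand ≠ 0)
~B: Gödel ¬ of 0.2 = 0 (operand ≠ 0)
(~C -> ~B): 0 ≤ 0, so result = 1
~(~C -> ~B): Gödel ¬ of 1 = 0 (operand ≠ 0)
((~D -> A) -> ~(~C -> ~B)): 1 > 0, so result = 0
((D /\ ~B) \/ ((~D -> A) -> ~(~C -> ~B))) = max(0, 0) = 0
(((~B -> A) -> C) /\ ((D /\ ~B) \/ ((~D -> A) -> ~(~C -> ~B)))) = min(0.1, 0) = 0
~(((~B -> A) -> C) /\ ((D /\ ~B) \/ ((~D -> A) -> ~(~C -> ~B)))): Gödel ¬ of 0 = 1 (operand is 0)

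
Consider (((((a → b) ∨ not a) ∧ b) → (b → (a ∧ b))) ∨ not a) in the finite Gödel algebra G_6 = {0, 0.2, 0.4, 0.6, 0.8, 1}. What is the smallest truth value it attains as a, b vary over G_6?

0.20

The minimum is attained at a = 0.2, b = 0.4:
  (a → b): 0.2 ≤ 0.4, so result = 1
  not a: Gödel ¬ of 0.2 = 0 (operand ≠ 0)
  ((a → b) ∨ not a) = max(1, 0) = 1
  (((a → b) ∨ not a) ∧ b) = min(1, 0.4) = 0.4
  (a ∧ b) = min(0.2, 0.4) = 0.2
  (b → (a ∧ b)): 0.4 > 0.2, so result = 0.2
  ((((a → b) ∨ not a) ∧ b) → (b → (a ∧ b))): 0.4 > 0.2, so result = 0.2
  not a: Gödel ¬ of 0.2 = 0 (operand ≠ 0)
  (((((a → b) ∨ not a) ∧ b) → (b → (a ∧ b))) ∨ not a) = max(0.2, 0) = 0.2
Checking all 36 assignments confirms none give a value below 0.20.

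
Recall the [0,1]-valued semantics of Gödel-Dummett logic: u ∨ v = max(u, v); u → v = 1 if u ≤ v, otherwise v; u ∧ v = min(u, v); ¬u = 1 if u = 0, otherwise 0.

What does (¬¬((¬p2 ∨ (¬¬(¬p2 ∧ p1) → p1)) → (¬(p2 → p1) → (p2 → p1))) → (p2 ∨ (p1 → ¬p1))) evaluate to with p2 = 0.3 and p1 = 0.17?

0.30

¬p2: Gödel ¬ of 0.3 = 0 (operand ≠ 0)
¬p2: Gödel ¬ of 0.3 = 0 (operand ≠ 0)
(¬p2 ∧ p1) = min(0, 0.17) = 0
¬(¬p2 ∧ p1): Gödel ¬ of 0 = 1 (operand is 0)
¬¬(¬p2 ∧ p1): Gödel ¬ of 1 = 0 (operand ≠ 0)
(¬¬(¬p2 ∧ p1) → p1): 0 ≤ 0.17, so result = 1
(¬p2 ∨ (¬¬(¬p2 ∧ p1) → p1)) = max(0, 1) = 1
(p2 → p1): 0.3 > 0.17, so result = 0.17
¬(p2 → p1): Gödel ¬ of 0.17 = 0 (operand ≠ 0)
(p2 → p1): 0.3 > 0.17, so result = 0.17
(¬(p2 → p1) → (p2 → p1)): 0 ≤ 0.17, so result = 1
((¬p2 ∨ (¬¬(¬p2 ∧ p1) → p1)) → (¬(p2 → p1) → (p2 → p1))): 1 ≤ 1, so result = 1
¬((¬p2 ∨ (¬¬(¬p2 ∧ p1) → p1)) → (¬(p2 → p1) → (p2 → p1))): Gödel ¬ of 1 = 0 (operand ≠ 0)
¬¬((¬p2 ∨ (¬¬(¬p2 ∧ p1) → p1)) → (¬(p2 → p1) → (p2 → p1))): Gödel ¬ of 0 = 1 (operand is 0)
¬p1: Gödel ¬ of 0.17 = 0 (operand ≠ 0)
(p1 → ¬p1): 0.17 > 0, so result = 0
(p2 ∨ (p1 → ¬p1)) = max(0.3, 0) = 0.3
(¬¬((¬p2 ∨ (¬¬(¬p2 ∧ p1) → p1)) → (¬(p2 → p1) → (p2 → p1))) → (p2 ∨ (p1 → ¬p1))): 1 > 0.3, so result = 0.3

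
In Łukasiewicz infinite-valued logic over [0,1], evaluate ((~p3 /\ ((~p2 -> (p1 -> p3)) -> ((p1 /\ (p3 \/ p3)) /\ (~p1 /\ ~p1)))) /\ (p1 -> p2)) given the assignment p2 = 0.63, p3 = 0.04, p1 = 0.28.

0.04

~p3: Łukasiewicz ¬ gives 1 − 0.04 = 0.96
~p2: Łukasiewicz ¬ gives 1 − 0.63 = 0.37
(p1 -> p3): min(1, 1 − 0.28 + 0.04) = 0.76
(~p2 -> (p1 -> p3)): min(1, 1 − 0.37 + 0.76) = 1
(p3 \/ p3) = max(0.04, 0.04) = 0.04
(p1 /\ (p3 \/ p3)) = min(0.28, 0.04) = 0.04
~p1: Łukasiewicz ¬ gives 1 − 0.28 = 0.72
~p1: Łukasiewicz ¬ gives 1 − 0.28 = 0.72
(~p1 /\ ~p1) = min(0.72, 0.72) = 0.72
((p1 /\ (p3 \/ p3)) /\ (~p1 /\ ~p1)) = min(0.04, 0.72) = 0.04
((~p2 -> (p1 -> p3)) -> ((p1 /\ (p3 \/ p3)) /\ (~p1 /\ ~p1))): min(1, 1 − 1 + 0.04) = 0.04
(~p3 /\ ((~p2 -> (p1 -> p3)) -> ((p1 /\ (p3 \/ p3)) /\ (~p1 /\ ~p1)))) = min(0.96, 0.04) = 0.04
(p1 -> p2): min(1, 1 − 0.28 + 0.63) = 1
((~p3 /\ ((~p2 -> (p1 -> p3)) -> ((p1 /\ (p3 \/ p3)) /\ (~p1 /\ ~p1)))) /\ (p1 -> p2)) = min(0.04, 1) = 0.04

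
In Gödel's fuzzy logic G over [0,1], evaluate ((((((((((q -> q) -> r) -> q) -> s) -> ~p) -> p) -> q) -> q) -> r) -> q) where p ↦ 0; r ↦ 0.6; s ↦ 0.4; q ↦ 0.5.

(q -> q): 0.5 ≤ 0.5, so result = 1
((q -> q) -> r): 1 > 0.6, so result = 0.6
(((q -> q) -> r) -> q): 0.6 > 0.5, so result = 0.5
((((q -> q) -> r) -> q) -> s): 0.5 > 0.4, so result = 0.4
~p: Gödel ¬ of 0 = 1 (operand is 0)
(((((q -> q) -> r) -> q) -> s) -> ~p): 0.4 ≤ 1, so result = 1
((((((q -> q) -> r) -> q) -> s) -> ~p) -> p): 1 > 0, so result = 0
(((((((q -> q) -> r) -> q) -> s) -> ~p) -> p) -> q): 0 ≤ 0.5, so result = 1
((((((((q -> q) -> r) -> q) -> s) -> ~p) -> p) -> q) -> q): 1 > 0.5, so result = 0.5
(((((((((q -> q) -> r) -> q) -> s) -> ~p) -> p) -> q) -> q) -> r): 0.5 ≤ 0.6, so result = 1
((((((((((q -> q) -> r) -> q) -> s) -> ~p) -> p) -> q) -> q) -> r) -> q): 1 > 0.5, so result = 0.5

0.50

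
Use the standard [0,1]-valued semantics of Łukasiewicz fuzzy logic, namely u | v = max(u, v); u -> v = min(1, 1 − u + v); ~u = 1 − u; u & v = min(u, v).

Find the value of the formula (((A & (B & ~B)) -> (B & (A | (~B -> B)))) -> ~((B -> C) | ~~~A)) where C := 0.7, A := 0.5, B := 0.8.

~B: Łukasiewicz ¬ gives 1 − 0.8 = 0.2
(B & ~B) = min(0.8, 0.2) = 0.2
(A & (B & ~B)) = min(0.5, 0.2) = 0.2
~B: Łukasiewicz ¬ gives 1 − 0.8 = 0.2
(~B -> B): min(1, 1 − 0.2 + 0.8) = 1
(A | (~B -> B)) = max(0.5, 1) = 1
(B & (A | (~B -> B))) = min(0.8, 1) = 0.8
((A & (B & ~B)) -> (B & (A | (~B -> B)))): min(1, 1 − 0.2 + 0.8) = 1
(B -> C): min(1, 1 − 0.8 + 0.7) = 0.9
~A: Łukasiewicz ¬ gives 1 − 0.5 = 0.5
~~A: Łukasiewicz ¬ gives 1 − 0.5 = 0.5
~~~A: Łukasiewicz ¬ gives 1 − 0.5 = 0.5
((B -> C) | ~~~A) = max(0.9, 0.5) = 0.9
~((B -> C) | ~~~A): Łukasiewicz ¬ gives 1 − 0.9 = 0.1
(((A & (B & ~B)) -> (B & (A | (~B -> B)))) -> ~((B -> C) | ~~~A)): min(1, 1 − 1 + 0.1) = 0.1

0.10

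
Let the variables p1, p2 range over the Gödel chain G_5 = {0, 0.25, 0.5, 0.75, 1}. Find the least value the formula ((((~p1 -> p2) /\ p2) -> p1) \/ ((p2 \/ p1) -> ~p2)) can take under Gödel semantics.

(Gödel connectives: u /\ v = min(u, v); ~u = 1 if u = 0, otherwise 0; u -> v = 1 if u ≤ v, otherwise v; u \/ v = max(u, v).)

The minimum is attained at p1 = 0, p2 = 0.25:
  ~p1: Gödel ¬ of 0 = 1 (operand is 0)
  (~p1 -> p2): 1 > 0.25, so result = 0.25
  ((~p1 -> p2) /\ p2) = min(0.25, 0.25) = 0.25
  (((~p1 -> p2) /\ p2) -> p1): 0.25 > 0, so result = 0
  (p2 \/ p1) = max(0.25, 0) = 0.25
  ~p2: Gödel ¬ of 0.25 = 0 (operand ≠ 0)
  ((p2 \/ p1) -> ~p2): 0.25 > 0, so result = 0
  ((((~p1 -> p2) /\ p2) -> p1) \/ ((p2 \/ p1) -> ~p2)) = max(0, 0) = 0
Checking all 25 assignments confirms none give a value below 0.00.

0.00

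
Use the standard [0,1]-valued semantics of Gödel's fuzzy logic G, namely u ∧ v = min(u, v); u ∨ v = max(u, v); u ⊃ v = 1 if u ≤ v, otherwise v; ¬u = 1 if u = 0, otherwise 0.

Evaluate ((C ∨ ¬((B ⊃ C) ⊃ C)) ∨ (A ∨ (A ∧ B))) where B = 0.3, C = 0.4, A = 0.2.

0.40

(B ⊃ C): 0.3 ≤ 0.4, so result = 1
((B ⊃ C) ⊃ C): 1 > 0.4, so result = 0.4
¬((B ⊃ C) ⊃ C): Gödel ¬ of 0.4 = 0 (operand ≠ 0)
(C ∨ ¬((B ⊃ C) ⊃ C)) = max(0.4, 0) = 0.4
(A ∧ B) = min(0.2, 0.3) = 0.2
(A ∨ (A ∧ B)) = max(0.2, 0.2) = 0.2
((C ∨ ¬((B ⊃ C) ⊃ C)) ∨ (A ∨ (A ∧ B))) = max(0.4, 0.2) = 0.4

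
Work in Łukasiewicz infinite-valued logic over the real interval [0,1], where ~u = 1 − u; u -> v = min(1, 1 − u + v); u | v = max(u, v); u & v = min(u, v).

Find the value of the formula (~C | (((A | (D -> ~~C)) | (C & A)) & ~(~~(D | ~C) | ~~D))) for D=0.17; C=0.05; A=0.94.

0.95

~C: Łukasiewicz ¬ gives 1 − 0.05 = 0.95
~C: Łukasiewicz ¬ gives 1 − 0.05 = 0.95
~~C: Łukasiewicz ¬ gives 1 − 0.95 = 0.05
(D -> ~~C): min(1, 1 − 0.17 + 0.05) = 0.88
(A | (D -> ~~C)) = max(0.94, 0.88) = 0.94
(C & A) = min(0.05, 0.94) = 0.05
((A | (D -> ~~C)) | (C & A)) = max(0.94, 0.05) = 0.94
~C: Łukasiewicz ¬ gives 1 − 0.05 = 0.95
(D | ~C) = max(0.17, 0.95) = 0.95
~(D | ~C): Łukasiewicz ¬ gives 1 − 0.95 = 0.05
~~(D | ~C): Łukasiewicz ¬ gives 1 − 0.05 = 0.95
~D: Łukasiewicz ¬ gives 1 − 0.17 = 0.83
~~D: Łukasiewicz ¬ gives 1 − 0.83 = 0.17
(~~(D | ~C) | ~~D) = max(0.95, 0.17) = 0.95
~(~~(D | ~C) | ~~D): Łukasiewicz ¬ gives 1 − 0.95 = 0.05
(((A | (D -> ~~C)) | (C & A)) & ~(~~(D | ~C) | ~~D)) = min(0.94, 0.05) = 0.05
(~C | (((A | (D -> ~~C)) | (C & A)) & ~(~~(D | ~C) | ~~D))) = max(0.95, 0.05) = 0.95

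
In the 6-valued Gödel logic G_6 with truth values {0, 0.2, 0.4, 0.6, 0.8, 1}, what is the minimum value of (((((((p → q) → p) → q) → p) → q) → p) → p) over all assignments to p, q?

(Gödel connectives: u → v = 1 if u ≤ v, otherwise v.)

The minimum is attained at p = 0.2, q = 0:
  (p → q): 0.2 > 0, so result = 0
  ((p → q) → p): 0 ≤ 0.2, so result = 1
  (((p → q) → p) → q): 1 > 0, so result = 0
  ((((p → q) → p) → q) → p): 0 ≤ 0.2, so result = 1
  (((((p → q) → p) → q) → p) → q): 1 > 0, so result = 0
  ((((((p → q) → p) → q) → p) → q) → p): 0 ≤ 0.2, so result = 1
  (((((((p → q) → p) → q) → p) → q) → p) → p): 1 > 0.2, so result = 0.2
Checking all 36 assignments confirms none give a value below 0.20.

0.20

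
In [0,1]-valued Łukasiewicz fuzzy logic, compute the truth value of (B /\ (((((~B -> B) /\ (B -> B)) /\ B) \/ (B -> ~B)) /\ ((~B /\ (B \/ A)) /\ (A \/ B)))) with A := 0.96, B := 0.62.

~B: Łukasiewicz ¬ gives 1 − 0.62 = 0.38
(~B -> B): min(1, 1 − 0.38 + 0.62) = 1
(B -> B): min(1, 1 − 0.62 + 0.62) = 1
((~B -> B) /\ (B -> B)) = min(1, 1) = 1
(((~B -> B) /\ (B -> B)) /\ B) = min(1, 0.62) = 0.62
~B: Łukasiewicz ¬ gives 1 − 0.62 = 0.38
(B -> ~B): min(1, 1 − 0.62 + 0.38) = 0.76
((((~B -> B) /\ (B -> B)) /\ B) \/ (B -> ~B)) = max(0.62, 0.76) = 0.76
~B: Łukasiewicz ¬ gives 1 − 0.62 = 0.38
(B \/ A) = max(0.62, 0.96) = 0.96
(~B /\ (B \/ A)) = min(0.38, 0.96) = 0.38
(A \/ B) = max(0.96, 0.62) = 0.96
((~B /\ (B \/ A)) /\ (A \/ B)) = min(0.38, 0.96) = 0.38
(((((~B -> B) /\ (B -> B)) /\ B) \/ (B -> ~B)) /\ ((~B /\ (B \/ A)) /\ (A \/ B))) = min(0.76, 0.38) = 0.38
(B /\ (((((~B -> B) /\ (B -> B)) /\ B) \/ (B -> ~B)) /\ ((~B /\ (B \/ A)) /\ (A \/ B)))) = min(0.62, 0.38) = 0.38

0.38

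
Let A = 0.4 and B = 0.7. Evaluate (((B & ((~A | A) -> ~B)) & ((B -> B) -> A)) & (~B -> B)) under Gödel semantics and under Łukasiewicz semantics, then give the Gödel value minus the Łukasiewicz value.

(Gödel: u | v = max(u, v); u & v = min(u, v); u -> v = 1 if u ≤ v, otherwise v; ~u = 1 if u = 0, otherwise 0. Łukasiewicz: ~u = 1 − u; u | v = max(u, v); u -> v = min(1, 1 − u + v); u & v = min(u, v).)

-0.40

Gödel evaluation:
  ~A: Gödel ¬ of 0.4 = 0 (operand ≠ 0)
  (~A | A) = max(0, 0.4) = 0.4
  ~B: Gödel ¬ of 0.7 = 0 (operand ≠ 0)
  ((~A | A) -> ~B): 0.4 > 0, so result = 0
  (B & ((~A | A) -> ~B)) = min(0.7, 0) = 0
  (B -> B): 0.7 ≤ 0.7, so result = 1
  ((B -> B) -> A): 1 > 0.4, so result = 0.4
  ((B & ((~A | A) -> ~B)) & ((B -> B) -> A)) = min(0, 0.4) = 0
  ~B: Gödel ¬ of 0.7 = 0 (operand ≠ 0)
  (~B -> B): 0 ≤ 0.7, so result = 1
  (((B & ((~A | A) -> ~B)) & ((B -> B) -> A)) & (~B -> B)) = min(0, 1) = 0
  Gödel value = 0
Łukasiewicz evaluation:
  ~A: Łukasiewicz ¬ gives 1 − 0.4 = 0.6
  (~A | A) = max(0.6, 0.4) = 0.6
  ~B: Łukasiewicz ¬ gives 1 − 0.7 = 0.3
  ((~A | A) -> ~B): min(1, 1 − 0.6 + 0.3) = 0.7
  (B & ((~A | A) -> ~B)) = min(0.7, 0.7) = 0.7
  (B -> B): min(1, 1 − 0.7 + 0.7) = 1
  ((B -> B) -> A): min(1, 1 − 1 + 0.4) = 0.4
  ((B & ((~A | A) -> ~B)) & ((B -> B) -> A)) = min(0.7, 0.4) = 0.4
  ~B: Łukasiewicz ¬ gives 1 − 0.7 = 0.3
  (~B -> B): min(1, 1 − 0.3 + 0.7) = 1
  (((B & ((~A | A) -> ~B)) & ((B -> B) -> A)) & (~B -> B)) = min(0.4, 1) = 0.4
  Łukasiewicz value = 0.4
Difference: 0 − 0.4 = -0.40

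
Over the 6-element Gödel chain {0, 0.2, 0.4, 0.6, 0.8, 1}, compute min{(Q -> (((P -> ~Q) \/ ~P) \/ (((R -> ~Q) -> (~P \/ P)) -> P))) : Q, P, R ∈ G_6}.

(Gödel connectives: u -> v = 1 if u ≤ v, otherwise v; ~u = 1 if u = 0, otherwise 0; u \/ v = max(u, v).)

0.20

The minimum is attained at Q = 0.4, P = 0.2, R = 0.2:
  ~Q: Gödel ¬ of 0.4 = 0 (operand ≠ 0)
  (P -> ~Q): 0.2 > 0, so result = 0
  ~P: Gödel ¬ of 0.2 = 0 (operand ≠ 0)
  ((P -> ~Q) \/ ~P) = max(0, 0) = 0
  ~Q: Gödel ¬ of 0.4 = 0 (operand ≠ 0)
  (R -> ~Q): 0.2 > 0, so result = 0
  ~P: Gödel ¬ of 0.2 = 0 (operand ≠ 0)
  (~P \/ P) = max(0, 0.2) = 0.2
  ((R -> ~Q) -> (~P \/ P)): 0 ≤ 0.2, so result = 1
  (((R -> ~Q) -> (~P \/ P)) -> P): 1 > 0.2, so result = 0.2
  (((P -> ~Q) \/ ~P) \/ (((R -> ~Q) -> (~P \/ P)) -> P)) = max(0, 0.2) = 0.2
  (Q -> (((P -> ~Q) \/ ~P) \/ (((R -> ~Q) -> (~P \/ P)) -> P))): 0.4 > 0.2, so result = 0.2
Checking all 216 assignments confirms none give a value below 0.20.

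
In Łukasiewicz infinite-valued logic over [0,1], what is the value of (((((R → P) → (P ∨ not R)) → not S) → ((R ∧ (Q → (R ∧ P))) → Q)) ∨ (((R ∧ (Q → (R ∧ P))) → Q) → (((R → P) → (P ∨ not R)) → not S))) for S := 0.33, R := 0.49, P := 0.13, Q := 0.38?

(R → P): min(1, 1 − 0.49 + 0.13) = 0.64
not R: Łukasiewicz ¬ gives 1 − 0.49 = 0.51
(P ∨ not R) = max(0.13, 0.51) = 0.51
((R → P) → (P ∨ not R)): min(1, 1 − 0.64 + 0.51) = 0.87
not S: Łukasiewicz ¬ gives 1 − 0.33 = 0.67
(((R → P) → (P ∨ not R)) → not S): min(1, 1 − 0.87 + 0.67) = 0.8
(R ∧ P) = min(0.49, 0.13) = 0.13
(Q → (R ∧ P)): min(1, 1 − 0.38 + 0.13) = 0.75
(R ∧ (Q → (R ∧ P))) = min(0.49, 0.75) = 0.49
((R ∧ (Q → (R ∧ P))) → Q): min(1, 1 − 0.49 + 0.38) = 0.89
((((R → P) → (P ∨ not R)) → not S) → ((R ∧ (Q → (R ∧ P))) → Q)): min(1, 1 − 0.8 + 0.89) = 1
(R ∧ P) = min(0.49, 0.13) = 0.13
(Q → (R ∧ P)): min(1, 1 − 0.38 + 0.13) = 0.75
(R ∧ (Q → (R ∧ P))) = min(0.49, 0.75) = 0.49
((R ∧ (Q → (R ∧ P))) → Q): min(1, 1 − 0.49 + 0.38) = 0.89
(R → P): min(1, 1 − 0.49 + 0.13) = 0.64
not R: Łukasiewicz ¬ gives 1 − 0.49 = 0.51
(P ∨ not R) = max(0.13, 0.51) = 0.51
((R → P) → (P ∨ not R)): min(1, 1 − 0.64 + 0.51) = 0.87
not S: Łukasiewicz ¬ gives 1 − 0.33 = 0.67
(((R → P) → (P ∨ not R)) → not S): min(1, 1 − 0.87 + 0.67) = 0.8
(((R ∧ (Q → (R ∧ P))) → Q) → (((R → P) → (P ∨ not R)) → not S)): min(1, 1 − 0.89 + 0.8) = 0.91
(((((R → P) → (P ∨ not R)) → not S) → ((R ∧ (Q → (R ∧ P))) → Q)) ∨ (((R ∧ (Q → (R ∧ P))) → Q) → (((R → P) → (P ∨ not R)) → not S))) = max(1, 0.91) = 1

1.00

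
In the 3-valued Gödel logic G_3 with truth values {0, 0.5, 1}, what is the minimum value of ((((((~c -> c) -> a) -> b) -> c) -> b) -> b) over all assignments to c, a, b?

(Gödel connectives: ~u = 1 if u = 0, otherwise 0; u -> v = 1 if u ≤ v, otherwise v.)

0.50

The minimum is attained at c = 0, a = 0, b = 0.5:
  ~c: Gödel ¬ of 0 = 1 (operand is 0)
  (~c -> c): 1 > 0, so result = 0
  ((~c -> c) -> a): 0 ≤ 0, so result = 1
  (((~c -> c) -> a) -> b): 1 > 0.5, so result = 0.5
  ((((~c -> c) -> a) -> b) -> c): 0.5 > 0, so result = 0
  (((((~c -> c) -> a) -> b) -> c) -> b): 0 ≤ 0.5, so result = 1
  ((((((~c -> c) -> a) -> b) -> c) -> b) -> b): 1 > 0.5, so result = 0.5
Checking all 27 assignments confirms none give a value below 0.50.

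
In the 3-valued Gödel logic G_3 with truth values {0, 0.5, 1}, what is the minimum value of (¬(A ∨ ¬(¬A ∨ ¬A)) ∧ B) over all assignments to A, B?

The minimum is attained at A = 0, B = 0:
  ¬A: Gödel ¬ of 0 = 1 (operand is 0)
  ¬A: Gödel ¬ of 0 = 1 (operand is 0)
  (¬A ∨ ¬A) = max(1, 1) = 1
  ¬(¬A ∨ ¬A): Gödel ¬ of 1 = 0 (operand ≠ 0)
  (A ∨ ¬(¬A ∨ ¬A)) = max(0, 0) = 0
  ¬(A ∨ ¬(¬A ∨ ¬A)): Gödel ¬ of 0 = 1 (operand is 0)
  (¬(A ∨ ¬(¬A ∨ ¬A)) ∧ B) = min(1, 0) = 0
Checking all 9 assignments confirms none give a value below 0.00.

0.00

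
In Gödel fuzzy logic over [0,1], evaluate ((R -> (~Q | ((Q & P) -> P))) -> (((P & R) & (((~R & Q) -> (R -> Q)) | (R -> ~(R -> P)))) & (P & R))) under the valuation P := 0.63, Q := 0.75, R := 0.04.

~Q: Gödel ¬ of 0.75 = 0 (operand ≠ 0)
(Q & P) = min(0.75, 0.63) = 0.63
((Q & P) -> P): 0.63 ≤ 0.63, so result = 1
(~Q | ((Q & P) -> P)) = max(0, 1) = 1
(R -> (~Q | ((Q & P) -> P))): 0.04 ≤ 1, so result = 1
(P & R) = min(0.63, 0.04) = 0.04
~R: Gödel ¬ of 0.04 = 0 (operand ≠ 0)
(~R & Q) = min(0, 0.75) = 0
(R -> Q): 0.04 ≤ 0.75, so result = 1
((~R & Q) -> (R -> Q)): 0 ≤ 1, so result = 1
(R -> P): 0.04 ≤ 0.63, so result = 1
~(R -> P): Gödel ¬ of 1 = 0 (operand ≠ 0)
(R -> ~(R -> P)): 0.04 > 0, so result = 0
(((~R & Q) -> (R -> Q)) | (R -> ~(R -> P))) = max(1, 0) = 1
((P & R) & (((~R & Q) -> (R -> Q)) | (R -> ~(R -> P)))) = min(0.04, 1) = 0.04
(P & R) = min(0.63, 0.04) = 0.04
(((P & R) & (((~R & Q) -> (R -> Q)) | (R -> ~(R -> P)))) & (P & R)) = min(0.04, 0.04) = 0.04
((R -> (~Q | ((Q & P) -> P))) -> (((P & R) & (((~R & Q) -> (R -> Q)) | (R -> ~(R -> P)))) & (P & R))): 1 > 0.04, so result = 0.04

0.04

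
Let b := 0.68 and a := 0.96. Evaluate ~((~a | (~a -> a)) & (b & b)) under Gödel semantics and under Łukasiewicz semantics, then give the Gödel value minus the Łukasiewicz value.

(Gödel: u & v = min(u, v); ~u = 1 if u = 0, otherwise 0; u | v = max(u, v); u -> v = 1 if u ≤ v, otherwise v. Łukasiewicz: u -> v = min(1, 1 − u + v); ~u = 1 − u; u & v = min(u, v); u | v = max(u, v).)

-0.32

Gödel evaluation:
  ~a: Gödel ¬ of 0.96 = 0 (operand ≠ 0)
  ~a: Gödel ¬ of 0.96 = 0 (operand ≠ 0)
  (~a -> a): 0 ≤ 0.96, so result = 1
  (~a | (~a -> a)) = max(0, 1) = 1
  (b & b) = min(0.68, 0.68) = 0.68
  ((~a | (~a -> a)) & (b & b)) = min(1, 0.68) = 0.68
  ~((~a | (~a -> a)) & (b & b)): Gödel ¬ of 0.68 = 0 (operand ≠ 0)
  Gödel value = 0
Łukasiewicz evaluation:
  ~a: Łukasiewicz ¬ gives 1 − 0.96 = 0.04
  ~a: Łukasiewicz ¬ gives 1 − 0.96 = 0.04
  (~a -> a): min(1, 1 − 0.04 + 0.96) = 1
  (~a | (~a -> a)) = max(0.04, 1) = 1
  (b & b) = min(0.68, 0.68) = 0.68
  ((~a | (~a -> a)) & (b & b)) = min(1, 0.68) = 0.68
  ~((~a | (~a -> a)) & (b & b)): Łukasiewicz ¬ gives 1 − 0.68 = 0.32
  Łukasiewicz value = 0.32
Difference: 0 − 0.32 = -0.32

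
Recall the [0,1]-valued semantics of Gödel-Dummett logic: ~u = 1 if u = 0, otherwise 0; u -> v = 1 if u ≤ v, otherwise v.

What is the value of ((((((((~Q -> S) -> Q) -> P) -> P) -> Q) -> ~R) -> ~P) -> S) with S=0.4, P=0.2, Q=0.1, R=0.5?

~Q: Gödel ¬ of 0.1 = 0 (operand ≠ 0)
(~Q -> S): 0 ≤ 0.4, so result = 1
((~Q -> S) -> Q): 1 > 0.1, so result = 0.1
(((~Q -> S) -> Q) -> P): 0.1 ≤ 0.2, so result = 1
((((~Q -> S) -> Q) -> P) -> P): 1 > 0.2, so result = 0.2
(((((~Q -> S) -> Q) -> P) -> P) -> Q): 0.2 > 0.1, so result = 0.1
~R: Gödel ¬ of 0.5 = 0 (operand ≠ 0)
((((((~Q -> S) -> Q) -> P) -> P) -> Q) -> ~R): 0.1 > 0, so result = 0
~P: Gödel ¬ of 0.2 = 0 (operand ≠ 0)
(((((((~Q -> S) -> Q) -> P) -> P) -> Q) -> ~R) -> ~P): 0 ≤ 0, so result = 1
((((((((~Q -> S) -> Q) -> P) -> P) -> Q) -> ~R) -> ~P) -> S): 1 > 0.4, so result = 0.4

0.40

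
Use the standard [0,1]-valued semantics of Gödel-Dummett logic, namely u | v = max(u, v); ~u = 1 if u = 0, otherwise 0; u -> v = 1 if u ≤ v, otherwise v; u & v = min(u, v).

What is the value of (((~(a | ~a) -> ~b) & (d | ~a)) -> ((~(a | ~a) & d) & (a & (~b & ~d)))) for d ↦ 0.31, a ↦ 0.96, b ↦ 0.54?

0.00

~a: Gödel ¬ of 0.96 = 0 (operand ≠ 0)
(a | ~a) = max(0.96, 0) = 0.96
~(a | ~a): Gödel ¬ of 0.96 = 0 (operand ≠ 0)
~b: Gödel ¬ of 0.54 = 0 (operand ≠ 0)
(~(a | ~a) -> ~b): 0 ≤ 0, so result = 1
~a: Gödel ¬ of 0.96 = 0 (operand ≠ 0)
(d | ~a) = max(0.31, 0) = 0.31
((~(a | ~a) -> ~b) & (d | ~a)) = min(1, 0.31) = 0.31
~a: Gödel ¬ of 0.96 = 0 (operand ≠ 0)
(a | ~a) = max(0.96, 0) = 0.96
~(a | ~a): Gödel ¬ of 0.96 = 0 (operand ≠ 0)
(~(a | ~a) & d) = min(0, 0.31) = 0
~b: Gödel ¬ of 0.54 = 0 (operand ≠ 0)
~d: Gödel ¬ of 0.31 = 0 (operand ≠ 0)
(~b & ~d) = min(0, 0) = 0
(a & (~b & ~d)) = min(0.96, 0) = 0
((~(a | ~a) & d) & (a & (~b & ~d))) = min(0, 0) = 0
(((~(a | ~a) -> ~b) & (d | ~a)) -> ((~(a | ~a) & d) & (a & (~b & ~d)))): 0.31 > 0, so result = 0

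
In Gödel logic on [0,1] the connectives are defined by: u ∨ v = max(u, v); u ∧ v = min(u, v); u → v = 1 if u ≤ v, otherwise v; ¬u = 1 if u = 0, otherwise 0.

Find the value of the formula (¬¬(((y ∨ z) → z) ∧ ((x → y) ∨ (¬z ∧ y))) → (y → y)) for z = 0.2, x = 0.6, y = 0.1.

(y ∨ z) = max(0.1, 0.2) = 0.2
((y ∨ z) → z): 0.2 ≤ 0.2, so result = 1
(x → y): 0.6 > 0.1, so result = 0.1
¬z: Gödel ¬ of 0.2 = 0 (operand ≠ 0)
(¬z ∧ y) = min(0, 0.1) = 0
((x → y) ∨ (¬z ∧ y)) = max(0.1, 0) = 0.1
(((y ∨ z) → z) ∧ ((x → y) ∨ (¬z ∧ y))) = min(1, 0.1) = 0.1
¬(((y ∨ z) → z) ∧ ((x → y) ∨ (¬z ∧ y))): Gödel ¬ of 0.1 = 0 (operand ≠ 0)
¬¬(((y ∨ z) → z) ∧ ((x → y) ∨ (¬z ∧ y))): Gödel ¬ of 0 = 1 (operand is 0)
(y → y): 0.1 ≤ 0.1, so result = 1
(¬¬(((y ∨ z) → z) ∧ ((x → y) ∨ (¬z ∧ y))) → (y → y)): 1 ≤ 1, so result = 1

1.00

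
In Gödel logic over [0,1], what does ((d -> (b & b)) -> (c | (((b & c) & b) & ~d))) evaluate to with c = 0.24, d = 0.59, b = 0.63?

0.24

(b & b) = min(0.63, 0.63) = 0.63
(d -> (b & b)): 0.59 ≤ 0.63, so result = 1
(b & c) = min(0.63, 0.24) = 0.24
((b & c) & b) = min(0.24, 0.63) = 0.24
~d: Gödel ¬ of 0.59 = 0 (operand ≠ 0)
(((b & c) & b) & ~d) = min(0.24, 0) = 0
(c | (((b & c) & b) & ~d)) = max(0.24, 0) = 0.24
((d -> (b & b)) -> (c | (((b & c) & b) & ~d))): 1 > 0.24, so result = 0.24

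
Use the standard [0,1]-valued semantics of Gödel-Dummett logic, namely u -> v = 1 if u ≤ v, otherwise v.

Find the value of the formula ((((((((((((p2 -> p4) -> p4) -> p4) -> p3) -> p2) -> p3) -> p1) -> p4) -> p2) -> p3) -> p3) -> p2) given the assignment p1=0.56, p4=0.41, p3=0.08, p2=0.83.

0.83

(p2 -> p4): 0.83 > 0.41, so result = 0.41
((p2 -> p4) -> p4): 0.41 ≤ 0.41, so result = 1
(((p2 -> p4) -> p4) -> p4): 1 > 0.41, so result = 0.41
((((p2 -> p4) -> p4) -> p4) -> p3): 0.41 > 0.08, so result = 0.08
(((((p2 -> p4) -> p4) -> p4) -> p3) -> p2): 0.08 ≤ 0.83, so result = 1
((((((p2 -> p4) -> p4) -> p4) -> p3) -> p2) -> p3): 1 > 0.08, so result = 0.08
(((((((p2 -> p4) -> p4) -> p4) -> p3) -> p2) -> p3) -> p1): 0.08 ≤ 0.56, so result = 1
((((((((p2 -> p4) -> p4) -> p4) -> p3) -> p2) -> p3) -> p1) -> p4): 1 > 0.41, so result = 0.41
(((((((((p2 -> p4) -> p4) -> p4) -> p3) -> p2) -> p3) -> p1) -> p4) -> p2): 0.41 ≤ 0.83, so result = 1
((((((((((p2 -> p4) -> p4) -> p4) -> p3) -> p2) -> p3) -> p1) -> p4) -> p2) -> p3): 1 > 0.08, so result = 0.08
(((((((((((p2 -> p4) -> p4) -> p4) -> p3) -> p2) -> p3) -> p1) -> p4) -> p2) -> p3) -> p3): 0.08 ≤ 0.08, so result = 1
((((((((((((p2 -> p4) -> p4) -> p4) -> p3) -> p2) -> p3) -> p1) -> p4) -> p2) -> p3) -> p3) -> p2): 1 > 0.83, so result = 0.83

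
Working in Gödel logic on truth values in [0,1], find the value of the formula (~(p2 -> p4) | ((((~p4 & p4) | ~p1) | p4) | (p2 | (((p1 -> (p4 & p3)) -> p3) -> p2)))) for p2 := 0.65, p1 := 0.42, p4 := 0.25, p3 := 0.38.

0.65

(p2 -> p4): 0.65 > 0.25, so result = 0.25
~(p2 -> p4): Gödel ¬ of 0.25 = 0 (operand ≠ 0)
~p4: Gödel ¬ of 0.25 = 0 (operand ≠ 0)
(~p4 & p4) = min(0, 0.25) = 0
~p1: Gödel ¬ of 0.42 = 0 (operand ≠ 0)
((~p4 & p4) | ~p1) = max(0, 0) = 0
(((~p4 & p4) | ~p1) | p4) = max(0, 0.25) = 0.25
(p4 & p3) = min(0.25, 0.38) = 0.25
(p1 -> (p4 & p3)): 0.42 > 0.25, so result = 0.25
((p1 -> (p4 & p3)) -> p3): 0.25 ≤ 0.38, so result = 1
(((p1 -> (p4 & p3)) -> p3) -> p2): 1 > 0.65, so result = 0.65
(p2 | (((p1 -> (p4 & p3)) -> p3) -> p2)) = max(0.65, 0.65) = 0.65
((((~p4 & p4) | ~p1) | p4) | (p2 | (((p1 -> (p4 & p3)) -> p3) -> p2))) = max(0.25, 0.65) = 0.65
(~(p2 -> p4) | ((((~p4 & p4) | ~p1) | p4) | (p2 | (((p1 -> (p4 & p3)) -> p3) -> p2)))) = max(0, 0.65) = 0.65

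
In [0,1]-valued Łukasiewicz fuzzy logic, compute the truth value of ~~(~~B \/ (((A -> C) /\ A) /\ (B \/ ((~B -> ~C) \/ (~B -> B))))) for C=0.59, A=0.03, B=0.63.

~B: Łukasiewicz ¬ gives 1 − 0.63 = 0.37
~~B: Łukasiewicz ¬ gives 1 − 0.37 = 0.63
(A -> C): min(1, 1 − 0.03 + 0.59) = 1
((A -> C) /\ A) = min(1, 0.03) = 0.03
~B: Łukasiewicz ¬ gives 1 − 0.63 = 0.37
~C: Łukasiewicz ¬ gives 1 − 0.59 = 0.41
(~B -> ~C): min(1, 1 − 0.37 + 0.41) = 1
~B: Łukasiewicz ¬ gives 1 − 0.63 = 0.37
(~B -> B): min(1, 1 − 0.37 + 0.63) = 1
((~B -> ~C) \/ (~B -> B)) = max(1, 1) = 1
(B \/ ((~B -> ~C) \/ (~B -> B))) = max(0.63, 1) = 1
(((A -> C) /\ A) /\ (B \/ ((~B -> ~C) \/ (~B -> B)))) = min(0.03, 1) = 0.03
(~~B \/ (((A -> C) /\ A) /\ (B \/ ((~B -> ~C) \/ (~B -> B))))) = max(0.63, 0.03) = 0.63
~(~~B \/ (((A -> C) /\ A) /\ (B \/ ((~B -> ~C) \/ (~B -> B))))): Łukasiewicz ¬ gives 1 − 0.63 = 0.37
~~(~~B \/ (((A -> C) /\ A) /\ (B \/ ((~B -> ~C) \/ (~B -> B))))): Łukasiewicz ¬ gives 1 − 0.37 = 0.63

0.63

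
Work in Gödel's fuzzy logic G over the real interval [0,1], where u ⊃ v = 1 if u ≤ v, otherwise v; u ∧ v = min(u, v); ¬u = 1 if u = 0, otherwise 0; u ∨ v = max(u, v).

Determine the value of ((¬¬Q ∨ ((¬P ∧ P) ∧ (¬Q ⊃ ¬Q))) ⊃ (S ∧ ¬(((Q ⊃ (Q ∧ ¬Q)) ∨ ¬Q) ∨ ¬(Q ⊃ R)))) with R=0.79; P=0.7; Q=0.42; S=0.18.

0.18

¬Q: Gödel ¬ of 0.42 = 0 (operand ≠ 0)
¬¬Q: Gödel ¬ of 0 = 1 (operand is 0)
¬P: Gödel ¬ of 0.7 = 0 (operand ≠ 0)
(¬P ∧ P) = min(0, 0.7) = 0
¬Q: Gödel ¬ of 0.42 = 0 (operand ≠ 0)
¬Q: Gödel ¬ of 0.42 = 0 (operand ≠ 0)
(¬Q ⊃ ¬Q): 0 ≤ 0, so result = 1
((¬P ∧ P) ∧ (¬Q ⊃ ¬Q)) = min(0, 1) = 0
(¬¬Q ∨ ((¬P ∧ P) ∧ (¬Q ⊃ ¬Q))) = max(1, 0) = 1
¬Q: Gödel ¬ of 0.42 = 0 (operand ≠ 0)
(Q ∧ ¬Q) = min(0.42, 0) = 0
(Q ⊃ (Q ∧ ¬Q)): 0.42 > 0, so result = 0
¬Q: Gödel ¬ of 0.42 = 0 (operand ≠ 0)
((Q ⊃ (Q ∧ ¬Q)) ∨ ¬Q) = max(0, 0) = 0
(Q ⊃ R): 0.42 ≤ 0.79, so result = 1
¬(Q ⊃ R): Gödel ¬ of 1 = 0 (operand ≠ 0)
(((Q ⊃ (Q ∧ ¬Q)) ∨ ¬Q) ∨ ¬(Q ⊃ R)) = max(0, 0) = 0
¬(((Q ⊃ (Q ∧ ¬Q)) ∨ ¬Q) ∨ ¬(Q ⊃ R)): Gödel ¬ of 0 = 1 (operand is 0)
(S ∧ ¬(((Q ⊃ (Q ∧ ¬Q)) ∨ ¬Q) ∨ ¬(Q ⊃ R))) = min(0.18, 1) = 0.18
((¬¬Q ∨ ((¬P ∧ P) ∧ (¬Q ⊃ ¬Q))) ⊃ (S ∧ ¬(((Q ⊃ (Q ∧ ¬Q)) ∨ ¬Q) ∨ ¬(Q ⊃ R)))): 1 > 0.18, so result = 0.18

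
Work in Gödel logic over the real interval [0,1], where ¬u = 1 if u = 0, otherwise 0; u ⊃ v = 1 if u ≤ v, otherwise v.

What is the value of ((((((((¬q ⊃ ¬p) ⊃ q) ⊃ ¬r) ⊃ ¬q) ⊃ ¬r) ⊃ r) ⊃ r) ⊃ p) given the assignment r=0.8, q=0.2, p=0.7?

¬q: Gödel ¬ of 0.2 = 0 (operand ≠ 0)
¬p: Gödel ¬ of 0.7 = 0 (operand ≠ 0)
(¬q ⊃ ¬p): 0 ≤ 0, so result = 1
((¬q ⊃ ¬p) ⊃ q): 1 > 0.2, so result = 0.2
¬r: Gödel ¬ of 0.8 = 0 (operand ≠ 0)
(((¬q ⊃ ¬p) ⊃ q) ⊃ ¬r): 0.2 > 0, so result = 0
¬q: Gödel ¬ of 0.2 = 0 (operand ≠ 0)
((((¬q ⊃ ¬p) ⊃ q) ⊃ ¬r) ⊃ ¬q): 0 ≤ 0, so result = 1
¬r: Gödel ¬ of 0.8 = 0 (operand ≠ 0)
(((((¬q ⊃ ¬p) ⊃ q) ⊃ ¬r) ⊃ ¬q) ⊃ ¬r): 1 > 0, so result = 0
((((((¬q ⊃ ¬p) ⊃ q) ⊃ ¬r) ⊃ ¬q) ⊃ ¬r) ⊃ r): 0 ≤ 0.8, so result = 1
(((((((¬q ⊃ ¬p) ⊃ q) ⊃ ¬r) ⊃ ¬q) ⊃ ¬r) ⊃ r) ⊃ r): 1 > 0.8, so result = 0.8
((((((((¬q ⊃ ¬p) ⊃ q) ⊃ ¬r) ⊃ ¬q) ⊃ ¬r) ⊃ r) ⊃ r) ⊃ p): 0.8 > 0.7, so result = 0.7

0.70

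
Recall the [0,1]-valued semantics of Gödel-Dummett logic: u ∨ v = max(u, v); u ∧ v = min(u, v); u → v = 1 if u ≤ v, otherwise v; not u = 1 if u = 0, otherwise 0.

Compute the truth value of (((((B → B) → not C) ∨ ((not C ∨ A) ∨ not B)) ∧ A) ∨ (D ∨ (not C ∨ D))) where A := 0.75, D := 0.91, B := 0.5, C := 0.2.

0.91

(B → B): 0.5 ≤ 0.5, so result = 1
not C: Gödel ¬ of 0.2 = 0 (operand ≠ 0)
((B → B) → not C): 1 > 0, so result = 0
not C: Gödel ¬ of 0.2 = 0 (operand ≠ 0)
(not C ∨ A) = max(0, 0.75) = 0.75
not B: Gödel ¬ of 0.5 = 0 (operand ≠ 0)
((not C ∨ A) ∨ not B) = max(0.75, 0) = 0.75
(((B → B) → not C) ∨ ((not C ∨ A) ∨ not B)) = max(0, 0.75) = 0.75
((((B → B) → not C) ∨ ((not C ∨ A) ∨ not B)) ∧ A) = min(0.75, 0.75) = 0.75
not C: Gödel ¬ of 0.2 = 0 (operand ≠ 0)
(not C ∨ D) = max(0, 0.91) = 0.91
(D ∨ (not C ∨ D)) = max(0.91, 0.91) = 0.91
(((((B → B) → not C) ∨ ((not C ∨ A) ∨ not B)) ∧ A) ∨ (D ∨ (not C ∨ D))) = max(0.75, 0.91) = 0.91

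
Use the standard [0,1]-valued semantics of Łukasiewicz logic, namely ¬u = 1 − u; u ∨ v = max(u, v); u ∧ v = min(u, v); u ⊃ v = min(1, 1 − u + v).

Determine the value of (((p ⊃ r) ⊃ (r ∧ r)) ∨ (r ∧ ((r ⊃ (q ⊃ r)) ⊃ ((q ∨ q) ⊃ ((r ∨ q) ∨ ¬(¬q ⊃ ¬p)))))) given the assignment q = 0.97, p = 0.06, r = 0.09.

(p ⊃ r): min(1, 1 − 0.06 + 0.09) = 1
(r ∧ r) = min(0.09, 0.09) = 0.09
((p ⊃ r) ⊃ (r ∧ r)): min(1, 1 − 1 + 0.09) = 0.09
(q ⊃ r): min(1, 1 − 0.97 + 0.09) = 0.12
(r ⊃ (q ⊃ r)): min(1, 1 − 0.09 + 0.12) = 1
(q ∨ q) = max(0.97, 0.97) = 0.97
(r ∨ q) = max(0.09, 0.97) = 0.97
¬q: Łukasiewicz ¬ gives 1 − 0.97 = 0.03
¬p: Łukasiewicz ¬ gives 1 − 0.06 = 0.94
(¬q ⊃ ¬p): min(1, 1 − 0.03 + 0.94) = 1
¬(¬q ⊃ ¬p): Łukasiewicz ¬ gives 1 − 1 = 0
((r ∨ q) ∨ ¬(¬q ⊃ ¬p)) = max(0.97, 0) = 0.97
((q ∨ q) ⊃ ((r ∨ q) ∨ ¬(¬q ⊃ ¬p))): min(1, 1 − 0.97 + 0.97) = 1
((r ⊃ (q ⊃ r)) ⊃ ((q ∨ q) ⊃ ((r ∨ q) ∨ ¬(¬q ⊃ ¬p)))): min(1, 1 − 1 + 1) = 1
(r ∧ ((r ⊃ (q ⊃ r)) ⊃ ((q ∨ q) ⊃ ((r ∨ q) ∨ ¬(¬q ⊃ ¬p))))) = min(0.09, 1) = 0.09
(((p ⊃ r) ⊃ (r ∧ r)) ∨ (r ∧ ((r ⊃ (q ⊃ r)) ⊃ ((q ∨ q) ⊃ ((r ∨ q) ∨ ¬(¬q ⊃ ¬p)))))) = max(0.09, 0.09) = 0.09

0.09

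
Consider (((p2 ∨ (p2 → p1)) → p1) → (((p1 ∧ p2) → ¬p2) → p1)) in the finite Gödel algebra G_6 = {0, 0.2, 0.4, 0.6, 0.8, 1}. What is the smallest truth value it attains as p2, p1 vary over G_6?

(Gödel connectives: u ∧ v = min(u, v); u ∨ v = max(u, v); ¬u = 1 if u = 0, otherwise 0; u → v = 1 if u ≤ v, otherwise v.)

1.00

Every assignment gives 1. For instance at p2 = 0, p1 = 0:
  (p2 → p1): 0 ≤ 0, so result = 1
  (p2 ∨ (p2 → p1)) = max(0, 1) = 1
  ((p2 ∨ (p2 → p1)) → p1): 1 > 0, so result = 0
  (p1 ∧ p2) = min(0, 0) = 0
  ¬p2: Gödel ¬ of 0 = 1 (operand is 0)
  ((p1 ∧ p2) → ¬p2): 0 ≤ 1, so result = 1
  (((p1 ∧ p2) → ¬p2) → p1): 1 > 0, so result = 0
  (((p2 ∨ (p2 → p1)) → p1) → (((p1 ∧ p2) → ¬p2) → p1)): 0 ≤ 0, so result = 1
All 36 assignments give value 1 — the formula is a G_6-tautology.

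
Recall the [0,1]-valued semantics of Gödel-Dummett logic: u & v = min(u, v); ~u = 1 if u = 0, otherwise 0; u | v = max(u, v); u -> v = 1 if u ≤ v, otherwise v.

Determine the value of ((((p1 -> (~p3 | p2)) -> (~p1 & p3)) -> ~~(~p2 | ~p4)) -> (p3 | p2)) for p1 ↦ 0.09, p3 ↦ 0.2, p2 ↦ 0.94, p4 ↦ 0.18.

0.94

~p3: Gödel ¬ of 0.2 = 0 (operand ≠ 0)
(~p3 | p2) = max(0, 0.94) = 0.94
(p1 -> (~p3 | p2)): 0.09 ≤ 0.94, so result = 1
~p1: Gödel ¬ of 0.09 = 0 (operand ≠ 0)
(~p1 & p3) = min(0, 0.2) = 0
((p1 -> (~p3 | p2)) -> (~p1 & p3)): 1 > 0, so result = 0
~p2: Gödel ¬ of 0.94 = 0 (operand ≠ 0)
~p4: Gödel ¬ of 0.18 = 0 (operand ≠ 0)
(~p2 | ~p4) = max(0, 0) = 0
~(~p2 | ~p4): Gödel ¬ of 0 = 1 (operand is 0)
~~(~p2 | ~p4): Gödel ¬ of 1 = 0 (operand ≠ 0)
(((p1 -> (~p3 | p2)) -> (~p1 & p3)) -> ~~(~p2 | ~p4)): 0 ≤ 0, so result = 1
(p3 | p2) = max(0.2, 0.94) = 0.94
((((p1 -> (~p3 | p2)) -> (~p1 & p3)) -> ~~(~p2 | ~p4)) -> (p3 | p2)): 1 > 0.94, so result = 0.94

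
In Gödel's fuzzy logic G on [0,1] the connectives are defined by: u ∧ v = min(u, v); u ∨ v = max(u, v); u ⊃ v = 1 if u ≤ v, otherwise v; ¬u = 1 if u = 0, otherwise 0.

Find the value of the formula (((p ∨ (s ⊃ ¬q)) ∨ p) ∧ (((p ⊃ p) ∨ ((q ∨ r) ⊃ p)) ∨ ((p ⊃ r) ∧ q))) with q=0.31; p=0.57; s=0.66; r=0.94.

0.57

¬q: Gödel ¬ of 0.31 = 0 (operand ≠ 0)
(s ⊃ ¬q): 0.66 > 0, so result = 0
(p ∨ (s ⊃ ¬q)) = max(0.57, 0) = 0.57
((p ∨ (s ⊃ ¬q)) ∨ p) = max(0.57, 0.57) = 0.57
(p ⊃ p): 0.57 ≤ 0.57, so result = 1
(q ∨ r) = max(0.31, 0.94) = 0.94
((q ∨ r) ⊃ p): 0.94 > 0.57, so result = 0.57
((p ⊃ p) ∨ ((q ∨ r) ⊃ p)) = max(1, 0.57) = 1
(p ⊃ r): 0.57 ≤ 0.94, so result = 1
((p ⊃ r) ∧ q) = min(1, 0.31) = 0.31
(((p ⊃ p) ∨ ((q ∨ r) ⊃ p)) ∨ ((p ⊃ r) ∧ q)) = max(1, 0.31) = 1
(((p ∨ (s ⊃ ¬q)) ∨ p) ∧ (((p ⊃ p) ∨ ((q ∨ r) ⊃ p)) ∨ ((p ⊃ r) ∧ q))) = min(0.57, 1) = 0.57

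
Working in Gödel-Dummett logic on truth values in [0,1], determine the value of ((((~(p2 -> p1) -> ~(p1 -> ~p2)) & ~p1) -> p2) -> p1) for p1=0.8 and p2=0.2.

0.80

(p2 -> p1): 0.2 ≤ 0.8, so result = 1
~(p2 -> p1): Gödel ¬ of 1 = 0 (operand ≠ 0)
~p2: Gödel ¬ of 0.2 = 0 (operand ≠ 0)
(p1 -> ~p2): 0.8 > 0, so result = 0
~(p1 -> ~p2): Gödel ¬ of 0 = 1 (operand is 0)
(~(p2 -> p1) -> ~(p1 -> ~p2)): 0 ≤ 1, so result = 1
~p1: Gödel ¬ of 0.8 = 0 (operand ≠ 0)
((~(p2 -> p1) -> ~(p1 -> ~p2)) & ~p1) = min(1, 0) = 0
(((~(p2 -> p1) -> ~(p1 -> ~p2)) & ~p1) -> p2): 0 ≤ 0.2, so result = 1
((((~(p2 -> p1) -> ~(p1 -> ~p2)) & ~p1) -> p2) -> p1): 1 > 0.8, so result = 0.8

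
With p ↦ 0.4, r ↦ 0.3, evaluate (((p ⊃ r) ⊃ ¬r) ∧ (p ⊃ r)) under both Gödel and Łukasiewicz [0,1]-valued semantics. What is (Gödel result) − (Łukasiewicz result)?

Gödel evaluation:
  (p ⊃ r): 0.4 > 0.3, so result = 0.3
  ¬r: Gödel ¬ of 0.3 = 0 (operand ≠ 0)
  ((p ⊃ r) ⊃ ¬r): 0.3 > 0, so result = 0
  (p ⊃ r): 0.4 > 0.3, so result = 0.3
  (((p ⊃ r) ⊃ ¬r) ∧ (p ⊃ r)) = min(0, 0.3) = 0
  Gödel value = 0
Łukasiewicz evaluation:
  (p ⊃ r): min(1, 1 − 0.4 + 0.3) = 0.9
  ¬r: Łukasiewicz ¬ gives 1 − 0.3 = 0.7
  ((p ⊃ r) ⊃ ¬r): min(1, 1 − 0.9 + 0.7) = 0.8
  (p ⊃ r): min(1, 1 − 0.4 + 0.3) = 0.9
  (((p ⊃ r) ⊃ ¬r) ∧ (p ⊃ r)) = min(0.8, 0.9) = 0.8
  Łukasiewicz value = 0.8
Difference: 0 − 0.8 = -0.80

-0.80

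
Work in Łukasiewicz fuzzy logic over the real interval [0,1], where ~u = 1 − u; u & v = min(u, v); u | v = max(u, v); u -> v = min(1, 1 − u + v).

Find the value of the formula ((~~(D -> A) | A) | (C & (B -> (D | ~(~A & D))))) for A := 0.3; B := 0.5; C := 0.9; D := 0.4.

(D -> A): min(1, 1 − 0.4 + 0.3) = 0.9
~(D -> A): Łukasiewicz ¬ gives 1 − 0.9 = 0.1
~~(D -> A): Łukasiewicz ¬ gives 1 − 0.1 = 0.9
(~~(D -> A) | A) = max(0.9, 0.3) = 0.9
~A: Łukasiewicz ¬ gives 1 − 0.3 = 0.7
(~A & D) = min(0.7, 0.4) = 0.4
~(~A & D): Łukasiewicz ¬ gives 1 − 0.4 = 0.6
(D | ~(~A & D)) = max(0.4, 0.6) = 0.6
(B -> (D | ~(~A & D))): min(1, 1 − 0.5 + 0.6) = 1
(C & (B -> (D | ~(~A & D)))) = min(0.9, 1) = 0.9
((~~(D -> A) | A) | (C & (B -> (D | ~(~A & D))))) = max(0.9, 0.9) = 0.9

0.90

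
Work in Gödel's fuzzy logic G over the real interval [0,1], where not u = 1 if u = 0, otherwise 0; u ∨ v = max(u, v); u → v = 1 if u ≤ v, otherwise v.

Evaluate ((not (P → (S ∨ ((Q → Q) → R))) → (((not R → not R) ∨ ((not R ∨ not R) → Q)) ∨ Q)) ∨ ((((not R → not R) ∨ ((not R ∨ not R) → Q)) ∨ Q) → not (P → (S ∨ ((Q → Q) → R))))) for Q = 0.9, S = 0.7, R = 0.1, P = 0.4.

1.00

(Q → Q): 0.9 ≤ 0.9, so result = 1
((Q → Q) → R): 1 > 0.1, so result = 0.1
(S ∨ ((Q → Q) → R)) = max(0.7, 0.1) = 0.7
(P → (S ∨ ((Q → Q) → R))): 0.4 ≤ 0.7, so result = 1
not (P → (S ∨ ((Q → Q) → R))): Gödel ¬ of 1 = 0 (operand ≠ 0)
not R: Gödel ¬ of 0.1 = 0 (operand ≠ 0)
not R: Gödel ¬ of 0.1 = 0 (operand ≠ 0)
(not R → not R): 0 ≤ 0, so result = 1
not R: Gödel ¬ of 0.1 = 0 (operand ≠ 0)
not R: Gödel ¬ of 0.1 = 0 (operand ≠ 0)
(not R ∨ not R) = max(0, 0) = 0
((not R ∨ not R) → Q): 0 ≤ 0.9, so result = 1
((not R → not R) ∨ ((not R ∨ not R) → Q)) = max(1, 1) = 1
(((not R → not R) ∨ ((not R ∨ not R) → Q)) ∨ Q) = max(1, 0.9) = 1
(not (P → (S ∨ ((Q → Q) → R))) → (((not R → not R) ∨ ((not R ∨ not R) → Q)) ∨ Q)): 0 ≤ 1, so result = 1
not R: Gödel ¬ of 0.1 = 0 (operand ≠ 0)
not R: Gödel ¬ of 0.1 = 0 (operand ≠ 0)
(not R → not R): 0 ≤ 0, so result = 1
not R: Gödel ¬ of 0.1 = 0 (operand ≠ 0)
not R: Gödel ¬ of 0.1 = 0 (operand ≠ 0)
(not R ∨ not R) = max(0, 0) = 0
((not R ∨ not R) → Q): 0 ≤ 0.9, so result = 1
((not R → not R) ∨ ((not R ∨ not R) → Q)) = max(1, 1) = 1
(((not R → not R) ∨ ((not R ∨ not R) → Q)) ∨ Q) = max(1, 0.9) = 1
(Q → Q): 0.9 ≤ 0.9, so result = 1
((Q → Q) → R): 1 > 0.1, so result = 0.1
(S ∨ ((Q → Q) → R)) = max(0.7, 0.1) = 0.7
(P → (S ∨ ((Q → Q) → R))): 0.4 ≤ 0.7, so result = 1
not (P → (S ∨ ((Q → Q) → R))): Gödel ¬ of 1 = 0 (operand ≠ 0)
((((not R → not R) ∨ ((not R ∨ not R) → Q)) ∨ Q) → not (P → (S ∨ ((Q → Q) → R)))): 1 > 0, so result = 0
((not (P → (S ∨ ((Q → Q) → R))) → (((not R → not R) ∨ ((not R ∨ not R) → Q)) ∨ Q)) ∨ ((((not R → not R) ∨ ((not R ∨ not R) → Q)) ∨ Q) → not (P → (S ∨ ((Q → Q) → R))))) = max(1, 0) = 1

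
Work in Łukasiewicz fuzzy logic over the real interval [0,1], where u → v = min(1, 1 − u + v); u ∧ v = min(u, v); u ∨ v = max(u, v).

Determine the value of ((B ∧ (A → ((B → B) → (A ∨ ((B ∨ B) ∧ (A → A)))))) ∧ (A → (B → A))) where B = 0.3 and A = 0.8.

0.30

(B → B): min(1, 1 − 0.3 + 0.3) = 1
(B ∨ B) = max(0.3, 0.3) = 0.3
(A → A): min(1, 1 − 0.8 + 0.8) = 1
((B ∨ B) ∧ (A → A)) = min(0.3, 1) = 0.3
(A ∨ ((B ∨ B) ∧ (A → A))) = max(0.8, 0.3) = 0.8
((B → B) → (A ∨ ((B ∨ B) ∧ (A → A)))): min(1, 1 − 1 + 0.8) = 0.8
(A → ((B → B) → (A ∨ ((B ∨ B) ∧ (A → A))))): min(1, 1 − 0.8 + 0.8) = 1
(B ∧ (A → ((B → B) → (A ∨ ((B ∨ B) ∧ (A → A)))))) = min(0.3, 1) = 0.3
(B → A): min(1, 1 − 0.3 + 0.8) = 1
(A → (B → A)): min(1, 1 − 0.8 + 1) = 1
((B ∧ (A → ((B → B) → (A ∨ ((B ∨ B) ∧ (A → A)))))) ∧ (A → (B → A))) = min(0.3, 1) = 0.3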